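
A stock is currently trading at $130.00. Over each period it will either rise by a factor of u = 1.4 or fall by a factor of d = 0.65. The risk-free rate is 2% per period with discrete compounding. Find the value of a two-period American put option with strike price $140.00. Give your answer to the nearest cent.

Risk-neutral probability p = (1 + 0.02 − 0.65)/(1.4 − 0.65) = 0.3700/0.7500 = 0.4933
Terminal stock prices: S_uu = 254.8, S_ud = 118.3, S_dd = 54.93
Terminal payoffs (K − S): max(-114.8, 0) = 0, max(21.7, 0) = 21.7, max(85.07, 0) = 85.07
Node u (S = 182): continuation = 1/1.02·[0.4933·0.0000 + 0.5067·21.7000] = 10.7791; exercise value = 0.0000 ≤ continuation, so V_u = 10.7791
Node d (S = 84.5): continuation = 1/1.02·[0.4933·21.7000 + 0.5067·85.0750] = 52.7549; exercise value = 55.5000 > continuation, so V_d = 55.5000 (exercise)
Node 0 (S = 130): continuation = 1/1.02·[0.4933·10.7791 + 0.5067·55.5000] = 32.7820; exercise value = 10.0000 ≤ continuation, so V_0 = 32.7820

$32.78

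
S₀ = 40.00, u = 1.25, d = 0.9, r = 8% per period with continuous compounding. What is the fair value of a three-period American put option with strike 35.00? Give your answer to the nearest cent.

0.50

Risk-neutral probability p = (e^0.08 − 0.9)/(1.25 − 0.9) = 0.1833/0.3500 = 0.5237
Terminal stock prices: S_uuu = 78.12, S_uud = 56.25, S_udd = 40.5, S_ddd = 29.16
Terminal payoffs (K − S): max(-43.12, 0) = 0, max(-21.25, 0) = 0, max(-5.5, 0) = 0, max(5.84, 0) = 5.84
Node uu (S = 62.5): continuation = e^(−0.08)·[0.5237·0.0000 + 0.4763·0.0000] = 0.0000; exercise value = 0.0000 ≤ continuation, so V_uu = 0.0000
Node ud (S = 45): continuation = e^(−0.08)·[0.5237·0.0000 + 0.4763·0.0000] = 0.0000; exercise value = 0.0000 ≤ continuation, so V_ud = 0.0000
Node dd (S = 32.4): continuation = e^(−0.08)·[0.5237·0.0000 + 0.4763·5.8400] = 2.5679; exercise value = 2.6000 > continuation, so V_dd = 2.6000 (exercise)
Node u (S = 50): continuation = e^(−0.08)·[0.5237·0.0000 + 0.4763·0.0000] = 0.0000; exercise value = 0.0000 ≤ continuation, so V_u = 0.0000
Node d (S = 36): continuation = e^(−0.08)·[0.5237·0.0000 + 0.4763·2.6000] = 1.1432; exercise value = 0.0000 ≤ continuation, so V_d = 1.1432
Node 0 (S = 40): continuation = e^(−0.08)·[0.5237·0.0000 + 0.4763·1.1432] = 0.5027; exercise value = 0.0000 ≤ continuation, so V_0 = 0.5027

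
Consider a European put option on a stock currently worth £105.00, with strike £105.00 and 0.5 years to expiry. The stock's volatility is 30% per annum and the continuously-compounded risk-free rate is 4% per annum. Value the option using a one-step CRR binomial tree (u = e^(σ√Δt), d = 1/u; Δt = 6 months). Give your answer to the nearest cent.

£9.95

CRR parameters: u = e^(σ√Δt) = e^(0.3·√0.5) = 1.2363, d = 1/u = 0.8089
Per-period rate: rΔt = 0.04·0.5 = 0.02, so R = e^0.02 = 1.0202
Risk-neutral probability p = (e^0.02 − 0.8089)/(1.2363 − 0.8089) = 0.2113/0.4275 = 0.4944
Terminal stock prices: S_u = 129.8, S_d = 84.93
Terminal payoffs (K − S): max(-24.81, 0) = 0, max(20.07, 0) = 20.07
Node 0 (S = 105): V_0 = e^(−0.02)·[0.4944·0.0000 + 0.5056·20.0699] = 9.9459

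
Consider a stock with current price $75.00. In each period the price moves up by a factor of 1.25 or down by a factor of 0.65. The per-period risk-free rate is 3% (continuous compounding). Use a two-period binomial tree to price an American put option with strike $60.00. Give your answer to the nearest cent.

$3.99

Risk-neutral probability p = (e^0.03 − 0.65)/(1.25 − 0.65) = 0.3805/0.6000 = 0.6341
Terminal stock prices: S_uu = 117.2, S_ud = 60.94, S_dd = 31.69
Terminal payoffs (K − S): max(-57.19, 0) = 0, max(-0.9375, 0) = 0, max(28.31, 0) = 28.31
Node u (S = 93.75): continuation = e^(−0.03)·[0.6341·0.0000 + 0.3659·0.0000] = 0.0000; exercise value = 0.0000 ≤ continuation, so V_u = 0.0000
Node d (S = 48.75): continuation = e^(−0.03)·[0.6341·0.0000 + 0.3659·28.3125] = 10.0536; exercise value = 11.2500 > continuation, so V_d = 11.2500 (exercise)
Node 0 (S = 75): continuation = e^(−0.03)·[0.6341·0.0000 + 0.3659·11.2500] = 3.9948; exercise value = 0.0000 ≤ continuation, so V_0 = 3.9948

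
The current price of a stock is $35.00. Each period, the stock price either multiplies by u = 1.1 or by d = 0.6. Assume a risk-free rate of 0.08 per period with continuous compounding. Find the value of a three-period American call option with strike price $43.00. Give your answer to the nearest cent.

Risk-neutral probability p = (e^0.08 − 0.6)/(1.1 − 0.6) = 0.4833/0.5000 = 0.9666
Terminal stock prices: S_uuu = 46.59, S_uud = 25.41, S_udd = 13.86, S_ddd = 7.56
Terminal payoffs (S − K): max(3.585, 0) = 3.585, max(-17.59, 0) = 0, max(-29.14, 0) = 0, max(-35.44, 0) = 0
Node uu (S = 42.35): continuation = e^(−0.08)·[0.9666·3.5850 + 0.0334·0.0000] = 3.1988; exercise value = 0.0000 ≤ continuation, so V_uu = 3.1988
Node ud (S = 23.1): continuation = e^(−0.08)·[0.9666·0.0000 + 0.0334·0.0000] = 0.0000; exercise value = 0.0000 ≤ continuation, so V_ud = 0.0000
Node dd (S = 12.6): continuation = e^(−0.08)·[0.9666·0.0000 + 0.0334·0.0000] = 0.0000; exercise value = 0.0000 ≤ continuation, so V_dd = 0.0000
Node u (S = 38.5): continuation = e^(−0.08)·[0.9666·3.1988 + 0.0334·0.0000] = 2.8541; exercise value = 0.0000 ≤ continuation, so V_u = 2.8541
Node d (S = 21): continuation = e^(−0.08)·[0.9666·0.0000 + 0.0334·0.0000] = 0.0000; exercise value = 0.0000 ≤ continuation, so V_d = 0.0000
Node 0 (S = 35): continuation = e^(−0.08)·[0.9666·2.8541 + 0.0334·0.0000] = 2.5466; exercise value = 0.0000 ≤ continuation, so V_0 = 2.5466

$2.55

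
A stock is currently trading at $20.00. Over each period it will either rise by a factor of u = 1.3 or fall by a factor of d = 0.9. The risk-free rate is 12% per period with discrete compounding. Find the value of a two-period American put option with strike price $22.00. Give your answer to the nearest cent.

$2.00

Risk-neutral probability p = (1 + 0.12 − 0.9)/(1.3 − 0.9) = 0.2200/0.4000 = 0.5500
Terminal stock prices: S_uu = 33.8, S_ud = 23.4, S_dd = 16.2
Terminal payoffs (K − S): max(-11.8, 0) = 0, max(-1.4, 0) = 0, max(5.8, 0) = 5.8
Node u (S = 26): continuation = 1/1.12·[0.5500·0.0000 + 0.4500·0.0000] = 0.0000; exercise value = 0.0000 ≤ continuation, so V_u = 0.0000
Node d (S = 18): continuation = 1/1.12·[0.5500·0.0000 + 0.4500·5.8000] = 2.3304; exercise value = 4.0000 > continuation, so V_d = 4.0000 (exercise)
Node 0 (S = 20): continuation = 1/1.12·[0.5500·0.0000 + 0.4500·4.0000] = 1.6071; exercise value = 2.0000 > continuation, so V_0 = 2.0000 (exercise)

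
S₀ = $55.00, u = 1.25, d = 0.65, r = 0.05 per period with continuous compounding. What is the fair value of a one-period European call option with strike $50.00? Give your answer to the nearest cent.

Risk-neutral probability p = (e^0.05 − 0.65)/(1.25 − 0.65) = 0.4013/0.6000 = 0.6688
Terminal stock prices: S_u = 68.75, S_d = 35.75
Terminal payoffs (S − K): max(18.75, 0) = 18.75, max(-14.25, 0) = 0
Node 0 (S = 55): V_0 = e^(−0.05)·[0.6688·18.7500 + 0.3312·0.0000] = 11.9282

$11.93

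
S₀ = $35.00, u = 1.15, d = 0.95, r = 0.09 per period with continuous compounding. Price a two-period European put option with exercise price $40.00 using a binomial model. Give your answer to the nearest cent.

$1.14

Risk-neutral probability p = (e^0.09 − 0.95)/(1.15 − 0.95) = 0.1442/0.2000 = 0.7209
Terminal stock prices: S_uu = 46.29, S_ud = 38.24, S_dd = 31.59
Terminal payoffs (K − S): max(-6.287, 0) = 0, max(1.763, 0) = 1.763, max(8.413, 0) = 8.413
Node u (S = 40.25): V_u = e^(−0.09)·[0.7209·0.0000 + 0.2791·1.7625] = 0.4496
Node d (S = 33.25): V_d = e^(−0.09)·[0.7209·1.7625 + 0.2791·8.4125] = 3.3072
Node 0 (S = 35): V_0 = e^(−0.09)·[0.7209·0.4496 + 0.2791·3.3072] = 1.1399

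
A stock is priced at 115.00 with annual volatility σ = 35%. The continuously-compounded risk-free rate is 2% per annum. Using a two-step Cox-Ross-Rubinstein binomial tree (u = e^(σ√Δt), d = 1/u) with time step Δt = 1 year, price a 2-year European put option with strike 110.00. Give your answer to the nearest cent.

CRR parameters: u = e^(σ√Δt) = e^(0.35·√1) = 1.4191, d = 1/u = 0.7047
Per-period rate: rΔt = 0.02·1 = 0.02, so R = e^0.02 = 1.0202
Risk-neutral probability p = (e^0.02 − 0.7047)/(1.4191 − 0.7047) = 0.3155/0.7144 = 0.4417
Terminal stock prices: S_uu = 231.6, S_ud = 115, S_dd = 57.11
Terminal payoffs (K − S): max(-121.6, 0) = 0, max(-5, 0) = 0, max(52.89, 0) = 52.89
Node u (S = 163.2): V_u = e^(−0.02)·[0.4417·0.0000 + 0.5583·0.0000] = 0.0000
Node d (S = 81.04): V_d = e^(−0.02)·[0.4417·0.0000 + 0.5583·52.8927] = 28.9473
Node 0 (S = 115): V_0 = e^(−0.02)·[0.4417·0.0000 + 0.5583·28.9473] = 15.8424

15.84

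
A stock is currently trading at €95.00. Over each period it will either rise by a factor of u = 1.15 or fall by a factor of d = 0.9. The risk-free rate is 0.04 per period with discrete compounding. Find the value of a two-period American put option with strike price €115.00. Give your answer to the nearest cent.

€20.00

Risk-neutral probability p = (1 + 0.04 − 0.9)/(1.15 − 0.9) = 0.1400/0.2500 = 0.5600
Terminal stock prices: S_uu = 125.6, S_ud = 98.32, S_dd = 76.95
Terminal payoffs (K − S): max(-10.64, 0) = 0, max(16.68, 0) = 16.68, max(38.05, 0) = 38.05
Node u (S = 109.2): continuation = 1/1.04·[0.5600·0.0000 + 0.4400·16.6750] = 7.0548; exercise value = 5.7500 ≤ continuation, so V_u = 7.0548
Node d (S = 85.5): continuation = 1/1.04·[0.5600·16.6750 + 0.4400·38.0500] = 25.0769; exercise value = 29.5000 > continuation, so V_d = 29.5000 (exercise)
Node 0 (S = 95): continuation = 1/1.04·[0.5600·7.0548 + 0.4400·29.5000] = 16.2795; exercise value = 20.0000 > continuation, so V_0 = 20.0000 (exercise)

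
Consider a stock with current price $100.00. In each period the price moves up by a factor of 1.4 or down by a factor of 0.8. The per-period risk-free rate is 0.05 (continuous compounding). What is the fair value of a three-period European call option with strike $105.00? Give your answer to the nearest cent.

$24.34

Risk-neutral probability p = (e^0.05 − 0.8)/(1.4 − 0.8) = 0.2513/0.6000 = 0.4188
Terminal stock prices: S_uuu = 274.4, S_uud = 156.8, S_udd = 89.6, S_ddd = 51.2
Terminal payoffs (S − K): max(169.4, 0) = 169.4, max(51.8, 0) = 51.8, max(-15.4, 0) = 0, max(-53.8, 0) = 0
Node uu (S = 196): V_uu = e^(−0.05)·[0.4188·169.4000 + 0.5812·51.8000] = 96.1209
Node ud (S = 112): V_ud = e^(−0.05)·[0.4188·51.8000 + 0.5812·0.0000] = 20.6351
Node dd (S = 64): V_dd = e^(−0.05)·[0.4188·0.0000 + 0.5812·0.0000] = 0.0000
Node u (S = 140): V_u = e^(−0.05)·[0.4188·96.1209 + 0.5812·20.6351] = 49.6993
Node d (S = 80): V_d = e^(−0.05)·[0.4188·20.6351 + 0.5812·0.0000] = 8.2202
Node 0 (S = 100): V_0 = e^(−0.05)·[0.4188·49.6993 + 0.5812·8.2202] = 24.3429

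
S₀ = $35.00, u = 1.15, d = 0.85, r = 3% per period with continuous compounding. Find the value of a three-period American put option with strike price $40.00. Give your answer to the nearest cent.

Risk-neutral probability p = (e^0.03 − 0.85)/(1.15 − 0.85) = 0.1805/0.3000 = 0.6015
Terminal stock prices: S_uuu = 53.23, S_uud = 39.34, S_udd = 29.08, S_ddd = 21.49
Terminal payoffs (K − S): max(-13.23, 0) = 0, max(0.6556, 0) = 0.6556, max(10.92, 0) = 10.92, max(18.51, 0) = 18.51
Node uu (S = 46.29): continuation = e^(−0.03)·[0.6015·0.0000 + 0.3985·0.6556] = 0.2535; exercise value = 0.0000 ≤ continuation, so V_uu = 0.2535
Node ud (S = 34.21): continuation = e^(−0.03)·[0.6015·0.6556 + 0.3985·10.9194] = 4.6053; exercise value = 5.7875 > continuation, so V_ud = 5.7875 (exercise)
Node dd (S = 25.29): continuation = e^(−0.03)·[0.6015·10.9194 + 0.3985·18.5056] = 13.5303; exercise value = 14.7125 > continuation, so V_dd = 14.7125 (exercise)
Node u (S = 40.25): continuation = e^(−0.03)·[0.6015·0.2535 + 0.3985·5.7875] = 2.3861; exercise value = 0.0000 ≤ continuation, so V_u = 2.3861
Node d (S = 29.75): continuation = e^(−0.03)·[0.6015·5.7875 + 0.3985·14.7125] = 9.0678; exercise value = 10.2500 > continuation, so V_d = 10.2500 (exercise)
Node 0 (S = 35): continuation = e^(−0.03)·[0.6015·2.3861 + 0.3985·10.2500] = 5.3566; exercise value = 5.0000 ≤ continuation, so V_0 = 5.3566

$5.36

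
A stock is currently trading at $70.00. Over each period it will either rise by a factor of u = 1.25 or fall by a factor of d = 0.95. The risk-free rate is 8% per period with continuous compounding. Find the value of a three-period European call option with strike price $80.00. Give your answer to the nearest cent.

$10.10

Risk-neutral probability p = (e^0.08 − 0.95)/(1.25 − 0.95) = 0.1333/0.3000 = 0.4443
Terminal stock prices: S_uuu = 136.7, S_uud = 103.9, S_udd = 78.97, S_ddd = 60.02
Terminal payoffs (S − K): max(56.72, 0) = 56.72, max(23.91, 0) = 23.91, max(-1.031, 0) = 0, max(-19.98, 0) = 0
Node uu (S = 109.4): V_uu = e^(−0.08)·[0.4443·56.7188 + 0.5557·23.9062] = 35.5257
Node ud (S = 83.12): V_ud = e^(−0.08)·[0.4443·23.9062 + 0.5557·0.0000] = 9.8047
Node dd (S = 63.17): V_dd = e^(−0.08)·[0.4443·0.0000 + 0.5557·0.0000] = 0.0000
Node u (S = 87.5): V_u = e^(−0.08)·[0.4443·35.5257 + 0.5557·9.8047] = 19.5999
Node d (S = 66.5): V_d = e^(−0.08)·[0.4443·9.8047 + 0.5557·0.0000] = 4.0212
Node 0 (S = 70): V_0 = e^(−0.08)·[0.4443·19.5999 + 0.5557·4.0212] = 10.1014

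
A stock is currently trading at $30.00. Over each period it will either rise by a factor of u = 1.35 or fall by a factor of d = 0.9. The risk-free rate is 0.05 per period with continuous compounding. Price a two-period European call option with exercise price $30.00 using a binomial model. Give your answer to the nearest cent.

Risk-neutral probability p = (e^0.05 − 0.9)/(1.35 − 0.9) = 0.1513/0.4500 = 0.3362
Terminal stock prices: S_uu = 54.68, S_ud = 36.45, S_dd = 24.3
Terminal payoffs (S − K): max(24.68, 0) = 24.68, max(6.45, 0) = 6.45, max(-5.7, 0) = 0
Node u (S = 40.5): V_u = e^(−0.05)·[0.3362·24.6750 + 0.6638·6.4500] = 11.9631
Node d (S = 27): V_d = e^(−0.05)·[0.3362·6.4500 + 0.6638·0.0000] = 2.0625
Node 0 (S = 30): V_0 = e^(−0.05)·[0.3362·11.9631 + 0.6638·2.0625] = 5.1277

$5.13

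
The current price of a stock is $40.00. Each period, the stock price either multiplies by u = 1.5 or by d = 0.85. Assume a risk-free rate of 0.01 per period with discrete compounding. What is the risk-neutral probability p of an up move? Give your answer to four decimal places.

p = 0.2462

Risk-neutral probability p = (1 + 0.01 − 0.85)/(1.5 − 0.85) = 0.1600/0.6500 = 0.2462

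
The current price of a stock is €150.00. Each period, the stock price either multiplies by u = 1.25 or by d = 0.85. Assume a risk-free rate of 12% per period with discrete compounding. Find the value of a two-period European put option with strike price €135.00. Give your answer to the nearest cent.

Risk-neutral probability p = (1 + 0.12 − 0.85)/(1.25 − 0.85) = 0.2700/0.4000 = 0.6750
Terminal stock prices: S_uu = 234.4, S_ud = 159.4, S_dd = 108.4
Terminal payoffs (K − S): max(-99.38, 0) = 0, max(-24.38, 0) = 0, max(26.63, 0) = 26.63
Node u (S = 187.5): V_u = 1/1.12·[0.6750·0.0000 + 0.3250·0.0000] = 0.0000
Node d (S = 127.5): V_d = 1/1.12·[0.6750·0.0000 + 0.3250·26.6250] = 7.7260
Node 0 (S = 150): V_0 = 1/1.12·[0.6750·0.0000 + 0.3250·7.7260] = 2.2419

€2.24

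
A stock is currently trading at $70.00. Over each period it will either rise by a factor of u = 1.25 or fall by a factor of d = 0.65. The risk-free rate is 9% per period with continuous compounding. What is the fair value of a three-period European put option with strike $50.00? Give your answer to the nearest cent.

Risk-neutral probability p = (e^0.09 − 0.65)/(1.25 − 0.65) = 0.4442/0.6000 = 0.7403
Terminal stock prices: S_uuu = 136.7, S_uud = 71.09, S_udd = 36.97, S_ddd = 19.22
Terminal payoffs (K − S): max(-86.72, 0) = 0, max(-21.09, 0) = 0, max(13.03, 0) = 13.03, max(30.78, 0) = 30.78
Node uu (S = 109.4): V_uu = e^(−0.09)·[0.7403·0.0000 + 0.2597·0.0000] = 0.0000
Node ud (S = 56.88): V_ud = e^(−0.09)·[0.7403·0.0000 + 0.2597·13.0312] = 3.0931
Node dd (S = 29.58): V_dd = e^(−0.09)·[0.7403·13.0312 + 0.2597·30.7763] = 16.1216
Node u (S = 87.5): V_u = e^(−0.09)·[0.7403·0.0000 + 0.2597·3.0931] = 0.7342
Node d (S = 45.5): V_d = e^(−0.09)·[0.7403·3.0931 + 0.2597·16.1216] = 5.9192
Node 0 (S = 70): V_0 = e^(−0.09)·[0.7403·0.7342 + 0.2597·5.9192] = 1.9017

$1.90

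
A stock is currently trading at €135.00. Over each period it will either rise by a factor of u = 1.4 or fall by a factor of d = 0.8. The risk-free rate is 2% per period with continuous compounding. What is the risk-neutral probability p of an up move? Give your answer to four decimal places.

Risk-neutral probability p = (e^0.02 − 0.8)/(1.4 − 0.8) = 0.2202/0.6000 = 0.3670

p = 0.3670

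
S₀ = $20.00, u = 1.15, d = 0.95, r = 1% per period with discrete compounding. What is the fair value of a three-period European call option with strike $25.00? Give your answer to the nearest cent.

$0.17

Risk-neutral probability p = (1 + 0.01 − 0.95)/(1.15 − 0.95) = 0.0600/0.2000 = 0.3000
Terminal stock prices: S_uuu = 30.42, S_uud = 25.13, S_udd = 20.76, S_ddd = 17.15
Terminal payoffs (S − K): max(5.417, 0) = 5.417, max(0.1275, 0) = 0.1275, max(-4.242, 0) = 0, max(-7.853, 0) = 0
Node uu (S = 26.45): V_uu = 1/1.01·[0.3000·5.4175 + 0.7000·0.1275] = 1.6975
Node ud (S = 21.85): V_ud = 1/1.01·[0.3000·0.1275 + 0.7000·0.0000] = 0.0379
Node dd (S = 18.05): V_dd = 1/1.01·[0.3000·0.0000 + 0.7000·0.0000] = 0.0000
Node u (S = 23): V_u = 1/1.01·[0.3000·1.6975 + 0.7000·0.0379] = 0.5305
Node d (S = 19): V_d = 1/1.01·[0.3000·0.0379 + 0.7000·0.0000] = 0.0112
Node 0 (S = 20): V_0 = 1/1.01·[0.3000·0.5305 + 0.7000·0.0112] = 0.1654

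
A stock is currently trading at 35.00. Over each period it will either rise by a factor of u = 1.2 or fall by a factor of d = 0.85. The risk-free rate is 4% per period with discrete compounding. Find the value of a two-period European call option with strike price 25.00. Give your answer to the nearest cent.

Risk-neutral probability p = (1 + 0.04 − 0.85)/(1.2 − 0.85) = 0.1900/0.3500 = 0.5429
Terminal stock prices: S_uu = 50.4, S_ud = 35.7, S_dd = 25.29
Terminal payoffs (S − K): max(25.4, 0) = 25.4, max(10.7, 0) = 10.7, max(0.2875, 0) = 0.2875
Node u (S = 42): V_u = 1/1.04·[0.5429·25.4000 + 0.4571·10.7000] = 17.9615
Node d (S = 29.75): V_d = 1/1.04·[0.5429·10.7000 + 0.4571·0.2875] = 5.7115
Node 0 (S = 35): V_0 = 1/1.04·[0.5429·17.9615 + 0.4571·5.7115] = 11.8861

11.89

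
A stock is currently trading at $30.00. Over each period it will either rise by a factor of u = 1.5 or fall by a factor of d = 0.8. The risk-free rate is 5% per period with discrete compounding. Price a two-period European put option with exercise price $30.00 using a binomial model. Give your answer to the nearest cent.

$4.05

Risk-neutral probability p = (1 + 0.05 − 0.8)/(1.5 − 0.8) = 0.2500/0.7000 = 0.3571
Terminal stock prices: S_uu = 67.5, S_ud = 36, S_dd = 19.2
Terminal payoffs (K − S): max(-37.5, 0) = 0, max(-6, 0) = 0, max(10.8, 0) = 10.8
Node u (S = 45): V_u = 1/1.05·[0.3571·0.0000 + 0.6429·0.0000] = 0.0000
Node d (S = 24): V_d = 1/1.05·[0.3571·0.0000 + 0.6429·10.8000] = 6.6122
Node 0 (S = 30): V_0 = 1/1.05·[0.3571·0.0000 + 0.6429·6.6122] = 4.0483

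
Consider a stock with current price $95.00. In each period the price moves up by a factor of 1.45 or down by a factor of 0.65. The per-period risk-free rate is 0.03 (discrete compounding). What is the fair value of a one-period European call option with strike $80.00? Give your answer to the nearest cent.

$26.63

Risk-neutral probability p = (1 + 0.03 − 0.65)/(1.45 − 0.65) = 0.3800/0.8000 = 0.4750
Terminal stock prices: S_u = 137.8, S_d = 61.75
Terminal payoffs (S − K): max(57.75, 0) = 57.75, max(-18.25, 0) = 0
Node 0 (S = 95): V_0 = 1/1.03·[0.4750·57.7500 + 0.5250·0.0000] = 26.6323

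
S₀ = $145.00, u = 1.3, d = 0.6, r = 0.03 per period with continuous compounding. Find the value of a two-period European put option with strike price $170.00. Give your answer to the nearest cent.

$41.83

Risk-neutral probability p = (e^0.03 − 0.6)/(1.3 − 0.6) = 0.4305/0.7000 = 0.6149
Terminal stock prices: S_uu = 245.1, S_ud = 113.1, S_dd = 52.2
Terminal payoffs (K − S): max(-75.05, 0) = 0, max(56.9, 0) = 56.9, max(117.8, 0) = 117.8
Node u (S = 188.5): V_u = e^(−0.03)·[0.6149·0.0000 + 0.3851·56.9000] = 21.2627
Node d (S = 87): V_d = e^(−0.03)·[0.6149·56.9000 + 0.3851·117.8000] = 77.9757
Node 0 (S = 145): V_0 = e^(−0.03)·[0.6149·21.2627 + 0.3851·77.9757] = 41.8271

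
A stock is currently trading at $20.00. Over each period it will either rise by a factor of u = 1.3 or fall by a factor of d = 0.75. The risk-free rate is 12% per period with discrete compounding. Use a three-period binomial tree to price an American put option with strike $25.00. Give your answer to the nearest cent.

$5.00

Risk-neutral probability p = (1 + 0.12 − 0.75)/(1.3 − 0.75) = 0.3700/0.5500 = 0.6727
Terminal stock prices: S_uuu = 43.94, S_uud = 25.35, S_udd = 14.62, S_ddd = 8.438
Terminal payoffs (K − S): max(-18.94, 0) = 0, max(-0.35, 0) = 0, max(10.38, 0) = 10.38, max(16.56, 0) = 16.56
Node uu (S = 33.8): continuation = 1/1.12·[0.6727·0.0000 + 0.3273·0.0000] = 0.0000; exercise value = 0.0000 ≤ continuation, so V_uu = 0.0000
Node ud (S = 19.5): continuation = 1/1.12·[0.6727·0.0000 + 0.3273·10.3750] = 3.0317; exercise value = 5.5000 > continuation, so V_ud = 5.5000 (exercise)
Node dd (S = 11.25): continuation = 1/1.12·[0.6727·10.3750 + 0.3273·16.5625] = 11.0714; exercise value = 13.7500 > continuation, so V_dd = 13.7500 (exercise)
Node u (S = 26): continuation = 1/1.12·[0.6727·0.0000 + 0.3273·5.5000] = 1.6071; exercise value = 0.0000 ≤ continuation, so V_u = 1.6071
Node d (S = 15): continuation = 1/1.12·[0.6727·5.5000 + 0.3273·13.7500] = 7.3214; exercise value = 10.0000 > continuation, so V_d = 10.0000 (exercise)
Node 0 (S = 20): continuation = 1/1.12·[0.6727·1.6071 + 0.3273·10.0000] = 3.8874; exercise value = 5.0000 > continuation, so V_0 = 5.0000 (exercise)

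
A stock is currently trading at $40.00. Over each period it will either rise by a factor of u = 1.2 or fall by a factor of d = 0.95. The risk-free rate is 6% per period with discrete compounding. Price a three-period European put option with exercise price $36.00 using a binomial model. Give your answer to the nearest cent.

Risk-neutral probability p = (1 + 0.06 − 0.95)/(1.2 − 0.95) = 0.1100/0.2500 = 0.4400
Terminal stock prices: S_uuu = 69.12, S_uud = 54.72, S_udd = 43.32, S_ddd = 34.29
Terminal payoffs (K − S): max(-33.12, 0) = 0, max(-18.72, 0) = 0, max(-7.32, 0) = 0, max(1.705, 0) = 1.705
Node uu (S = 57.6): V_uu = 1/1.06·[0.4400·0.0000 + 0.5600·0.0000] = 0.0000
Node ud (S = 45.6): V_ud = 1/1.06·[0.4400·0.0000 + 0.5600·0.0000] = 0.0000
Node dd (S = 36.1): V_dd = 1/1.06·[0.4400·0.0000 + 0.5600·1.7050] = 0.9008
Node u (S = 48): V_u = 1/1.06·[0.4400·0.0000 + 0.5600·0.0000] = 0.0000
Node d (S = 38): V_d = 1/1.06·[0.4400·0.0000 + 0.5600·0.9008] = 0.4759
Node 0 (S = 40): V_0 = 1/1.06·[0.4400·0.0000 + 0.5600·0.4759] = 0.2514

$0.25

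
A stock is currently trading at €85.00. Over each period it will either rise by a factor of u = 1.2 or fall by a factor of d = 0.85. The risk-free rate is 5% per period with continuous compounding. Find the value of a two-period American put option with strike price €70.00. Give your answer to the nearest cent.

Risk-neutral probability p = (e^0.05 − 0.85)/(1.2 − 0.85) = 0.2013/0.3500 = 0.5751
Terminal stock prices: S_uu = 122.4, S_ud = 86.7, S_dd = 61.41
Terminal payoffs (K − S): max(-52.4, 0) = 0, max(-16.7, 0) = 0, max(8.588, 0) = 8.588
Node u (S = 102): continuation = e^(−0.05)·[0.5751·0.0000 + 0.4249·0.0000] = 0.0000; exercise value = 0.0000 ≤ continuation, so V_u = 0.0000
Node d (S = 72.25): continuation = e^(−0.05)·[0.5751·0.0000 + 0.4249·8.5875] = 3.4712; exercise value = 0.0000 ≤ continuation, so V_d = 3.4712
Node 0 (S = 85): continuation = e^(−0.05)·[0.5751·0.0000 + 0.4249·3.4712] = 1.4031; exercise value = 0.0000 ≤ continuation, so V_0 = 1.4031

€1.40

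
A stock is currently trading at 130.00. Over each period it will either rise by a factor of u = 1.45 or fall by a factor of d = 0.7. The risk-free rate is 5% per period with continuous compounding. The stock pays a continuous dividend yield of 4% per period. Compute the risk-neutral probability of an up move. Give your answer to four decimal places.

p = 0.4134

Per-period risk-free factor R = e^0.05 = 1.0513; dividend-adjusted growth = e^(0.05−0.04) = 1.0101.
Risk-neutral probability p = (1.0101 − 0.7)/(1.45 − 0.7) = 0.3101/0.7500 = 0.4134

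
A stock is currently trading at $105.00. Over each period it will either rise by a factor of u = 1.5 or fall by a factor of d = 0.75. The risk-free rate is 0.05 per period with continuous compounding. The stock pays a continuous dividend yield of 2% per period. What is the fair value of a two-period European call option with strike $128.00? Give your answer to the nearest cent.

Per-period risk-free factor R = e^0.05 = 1.0513; dividend-adjusted growth = e^(0.05−0.02) = 1.0305.
Risk-neutral probability p = (1.0305 − 0.75)/(1.5 − 0.75) = 0.2805/0.7500 = 0.3739
Terminal stock prices: S_uu = 236.2, S_ud = 118.1, S_dd = 59.06
Terminal payoffs (S − K): max(108.2, 0) = 108.2, max(-9.875, 0) = 0, max(-68.94, 0) = 0
Node u (S = 157.5): V_u = e^(−0.05)·[0.3739·108.2500 + 0.6261·0.0000] = 38.5048
Node d (S = 78.75): V_d = e^(−0.05)·[0.3739·0.0000 + 0.6261·0.0000] = 0.0000
Node 0 (S = 105): V_0 = e^(−0.05)·[0.3739·38.5048 + 0.6261·0.0000] = 13.6962

$13.70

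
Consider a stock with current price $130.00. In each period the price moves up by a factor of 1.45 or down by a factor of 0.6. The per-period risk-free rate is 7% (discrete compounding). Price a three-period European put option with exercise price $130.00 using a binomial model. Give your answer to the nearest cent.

Risk-neutral probability p = (1 + 0.07 − 0.6)/(1.45 − 0.6) = 0.4700/0.8500 = 0.5529
Terminal stock prices: S_uuu = 396.3, S_uud = 164, S_udd = 67.86, S_ddd = 28.08
Terminal payoffs (K − S): max(-266.3, 0) = 0, max(-33.99, 0) = 0, max(62.14, 0) = 62.14, max(101.9, 0) = 101.9
Node uu (S = 273.3): V_uu = 1/1.07·[0.5529·0.0000 + 0.4471·0.0000] = 0.0000
Node ud (S = 113.1): V_ud = 1/1.07·[0.5529·0.0000 + 0.4471·62.1400] = 25.9628
Node dd (S = 46.8): V_dd = 1/1.07·[0.5529·62.1400 + 0.4471·101.9200] = 74.6953
Node u (S = 188.5): V_u = 1/1.07·[0.5529·0.0000 + 0.4471·25.9628] = 10.8476
Node d (S = 78): V_d = 1/1.07·[0.5529·25.9628 + 0.4471·74.6953] = 44.6254
Node 0 (S = 130): V_0 = 1/1.07·[0.5529·10.8476 + 0.4471·44.6254] = 24.2507

$24.25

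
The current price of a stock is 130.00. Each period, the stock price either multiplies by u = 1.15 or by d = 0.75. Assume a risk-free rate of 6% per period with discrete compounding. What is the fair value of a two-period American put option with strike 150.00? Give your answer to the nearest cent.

Risk-neutral probability p = (1 + 0.06 − 0.75)/(1.15 − 0.75) = 0.3100/0.4000 = 0.7750
Terminal stock prices: S_uu = 171.9, S_ud = 112.1, S_dd = 73.12
Terminal payoffs (K − S): max(-21.92, 0) = 0, max(37.88, 0) = 37.88, max(76.88, 0) = 76.88
Node u (S = 149.5): continuation = 1/1.06·[0.7750·0.0000 + 0.2250·37.8750] = 8.0395; exercise value = 0.5000 ≤ continuation, so V_u = 8.0395
Node d (S = 97.5): continuation = 1/1.06·[0.7750·37.8750 + 0.2250·76.8750] = 44.0094; exercise value = 52.5000 > continuation, so V_d = 52.5000 (exercise)
Node 0 (S = 130): continuation = 1/1.06·[0.7750·8.0395 + 0.2250·52.5000] = 17.0218; exercise value = 20.0000 > continuation, so V_0 = 20.0000 (exercise)

20.00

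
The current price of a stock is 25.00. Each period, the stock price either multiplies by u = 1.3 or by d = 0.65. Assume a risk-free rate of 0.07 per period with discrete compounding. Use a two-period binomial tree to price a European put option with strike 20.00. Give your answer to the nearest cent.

1.03

Risk-neutral probability p = (1 + 0.07 − 0.65)/(1.3 − 0.65) = 0.4200/0.6500 = 0.6462
Terminal stock prices: S_uu = 42.25, S_ud = 21.12, S_dd = 10.56
Terminal payoffs (K − S): max(-22.25, 0) = 0, max(-1.125, 0) = 0, max(9.437, 0) = 9.437
Node u (S = 32.5): V_u = 1/1.07·[0.6462·0.0000 + 0.3538·0.0000] = 0.0000
Node d (S = 16.25): V_d = 1/1.07·[0.6462·0.0000 + 0.3538·9.4375] = 3.1210
Node 0 (S = 25): V_0 = 1/1.07·[0.6462·0.0000 + 0.3538·3.1210] = 1.0321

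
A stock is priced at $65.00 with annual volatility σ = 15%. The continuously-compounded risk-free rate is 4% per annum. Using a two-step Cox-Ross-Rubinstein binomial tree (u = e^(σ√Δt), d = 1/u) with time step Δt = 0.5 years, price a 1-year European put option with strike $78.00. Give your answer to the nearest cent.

CRR parameters: u = e^(σ√Δt) = e^(0.15·√0.5) = 1.1119, d = 1/u = 0.8994
Per-period rate: rΔt = 0.04·0.5 = 0.02, so R = e^0.02 = 1.0202
Risk-neutral probability p = (e^0.02 − 0.8994)/(1.1119 − 0.8994) = 0.1208/0.2125 = 0.5686
Terminal stock prices: S_uu = 80.36, S_ud = 65, S_dd = 52.58
Terminal payoffs (K − S): max(-2.36, 0) = 0, max(13, 0) = 13, max(25.42, 0) = 25.42
Node u (S = 72.27): V_u = e^(−0.02)·[0.5686·0.0000 + 0.4314·13.0000] = 5.4977
Node d (S = 58.46): V_d = e^(−0.02)·[0.5686·13.0000 + 0.4314·25.4242] = 17.9968
Node 0 (S = 65): V_0 = e^(−0.02)·[0.5686·5.4977 + 0.4314·17.9968] = 10.6746

$10.67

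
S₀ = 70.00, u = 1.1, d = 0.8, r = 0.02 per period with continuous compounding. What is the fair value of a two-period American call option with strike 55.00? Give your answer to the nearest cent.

17.85

Risk-neutral probability p = (e^0.02 − 0.8)/(1.1 − 0.8) = 0.2202/0.3000 = 0.7340
Terminal stock prices: S_uu = 84.7, S_ud = 61.6, S_dd = 44.8
Terminal payoffs (S − K): max(29.7, 0) = 29.7, max(6.6, 0) = 6.6, max(-10.2, 0) = 0
Node u (S = 77): continuation = e^(−0.02)·[0.7340·29.7000 + 0.2660·6.6000] = 23.0891; exercise value = 22.0000 ≤ continuation, so V_u = 23.0891
Node d (S = 56): continuation = e^(−0.02)·[0.7340·6.6000 + 0.2660·0.0000] = 4.7485; exercise value = 1.0000 ≤ continuation, so V_d = 4.7485
Node 0 (S = 70): continuation = e^(−0.02)·[0.7340·23.0891 + 0.2660·4.7485] = 17.8500; exercise value = 15.0000 ≤ continuation, so V_0 = 17.8500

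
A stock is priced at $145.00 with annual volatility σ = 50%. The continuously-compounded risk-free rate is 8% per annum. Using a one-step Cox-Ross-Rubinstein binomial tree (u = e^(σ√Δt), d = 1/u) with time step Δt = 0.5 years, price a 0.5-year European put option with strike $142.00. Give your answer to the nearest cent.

CRR parameters: u = e^(σ√Δt) = e^(0.5·√0.5) = 1.4241, d = 1/u = 0.7022
Per-period rate: rΔt = 0.08·0.5 = 0.04, so R = e^0.04 = 1.0408
Risk-neutral probability p = (e^0.04 − 0.7022)/(1.4241 − 0.7022) = 0.3386/0.7219 = 0.4691
Terminal stock prices: S_u = 206.5, S_d = 101.8
Terminal payoffs (K − S): max(-64.5, 0) = 0, max(40.18, 0) = 40.18
Node 0 (S = 145): V_0 = e^(−0.04)·[0.4691·0.0000 + 0.5309·40.1827] = 20.4984

$20.50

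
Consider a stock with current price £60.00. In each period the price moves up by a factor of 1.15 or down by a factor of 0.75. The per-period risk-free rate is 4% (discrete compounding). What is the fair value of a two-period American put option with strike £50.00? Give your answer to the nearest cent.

Risk-neutral probability p = (1 + 0.04 − 0.75)/(1.15 − 0.75) = 0.2900/0.4000 = 0.7250
Terminal stock prices: S_uu = 79.35, S_ud = 51.75, S_dd = 33.75
Terminal payoffs (K − S): max(-29.35, 0) = 0, max(-1.75, 0) = 0, max(16.25, 0) = 16.25
Node u (S = 69): continuation = 1/1.04·[0.7250·0.0000 + 0.2750·0.0000] = 0.0000; exercise value = 0.0000 ≤ continuation, so V_u = 0.0000
Node d (S = 45): continuation = 1/1.04·[0.7250·0.0000 + 0.2750·16.2500] = 4.2969; exercise value = 5.0000 > continuation, so V_d = 5.0000 (exercise)
Node 0 (S = 60): continuation = 1/1.04·[0.7250·0.0000 + 0.2750·5.0000] = 1.3221; exercise value = 0.0000 ≤ continuation, so V_0 = 1.3221

£1.32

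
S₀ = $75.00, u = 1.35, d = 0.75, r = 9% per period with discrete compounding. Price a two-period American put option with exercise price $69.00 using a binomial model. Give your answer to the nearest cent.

$5.07

Risk-neutral probability p = (1 + 0.09 − 0.75)/(1.35 − 0.75) = 0.3400/0.6000 = 0.5667
Terminal stock prices: S_uu = 136.7, S_ud = 75.94, S_dd = 42.19
Terminal payoffs (K − S): max(-67.69, 0) = 0, max(-6.938, 0) = 0, max(26.81, 0) = 26.81
Node u (S = 101.2): continuation = 1/1.09·[0.5667·0.0000 + 0.4333·0.0000] = 0.0000; exercise value = 0.0000 ≤ continuation, so V_u = 0.0000
Node d (S = 56.25): continuation = 1/1.09·[0.5667·0.0000 + 0.4333·26.8125] = 10.6594; exercise value = 12.7500 > continuation, so V_d = 12.7500 (exercise)
Node 0 (S = 75): continuation = 1/1.09·[0.5667·0.0000 + 0.4333·12.7500] = 5.0688; exercise value = 0.0000 ≤ continuation, so V_0 = 5.0688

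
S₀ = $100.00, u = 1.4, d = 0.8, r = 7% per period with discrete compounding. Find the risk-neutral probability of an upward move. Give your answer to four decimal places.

Risk-neutral probability p = (1 + 0.07 − 0.8)/(1.4 − 0.8) = 0.2700/0.6000 = 0.4500

p = 0.4500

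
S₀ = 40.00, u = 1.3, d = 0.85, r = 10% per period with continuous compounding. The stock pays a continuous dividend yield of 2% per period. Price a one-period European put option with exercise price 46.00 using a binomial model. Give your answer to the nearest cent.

Per-period risk-free factor R = e^0.1 = 1.1052; dividend-adjusted growth = e^(0.1−0.02) = 1.0833.
Risk-neutral probability p = (1.0833 − 0.85)/(1.3 − 0.85) = 0.2333/0.4500 = 0.5184
Terminal stock prices: S_u = 52, S_d = 34
Terminal payoffs (K − S): max(-6, 0) = 0, max(12, 0) = 12
Node 0 (S = 40): V_0 = e^(−0.1)·[0.5184·0.0000 + 0.4816·12.0000] = 5.2291

5.23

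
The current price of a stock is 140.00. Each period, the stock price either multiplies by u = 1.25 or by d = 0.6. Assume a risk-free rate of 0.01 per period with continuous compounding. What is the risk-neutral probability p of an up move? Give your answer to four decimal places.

Risk-neutral probability p = (e^0.01 − 0.6)/(1.25 − 0.6) = 0.4101/0.6500 = 0.6308

p = 0.6308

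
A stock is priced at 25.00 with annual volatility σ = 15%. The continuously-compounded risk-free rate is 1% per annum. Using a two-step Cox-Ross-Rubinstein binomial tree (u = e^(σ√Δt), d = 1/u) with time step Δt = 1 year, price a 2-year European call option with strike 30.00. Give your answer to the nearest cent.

CRR parameters: u = e^(σ√Δt) = e^(0.15·√1) = 1.1618, d = 1/u = 0.8607
Per-period rate: rΔt = 0.01·1 = 0.01, so R = e^0.01 = 1.0101
Risk-neutral probability p = (e^0.01 − 0.8607)/(1.1618 − 0.8607) = 0.1493/0.3011 = 0.4959
Terminal stock prices: S_uu = 33.75, S_ud = 25, S_dd = 18.52
Terminal payoffs (S − K): max(3.746, 0) = 3.746, max(-5, 0) = 0, max(-11.48, 0) = 0
Node u (S = 29.05): V_u = e^(−0.01)·[0.4959·3.7465 + 0.5041·0.0000] = 1.8396
Node d (S = 21.52): V_d = e^(−0.01)·[0.4959·0.0000 + 0.5041·0.0000] = 0.0000
Node 0 (S = 25): V_0 = e^(−0.01)·[0.4959·1.8396 + 0.5041·0.0000] = 0.9032

0.90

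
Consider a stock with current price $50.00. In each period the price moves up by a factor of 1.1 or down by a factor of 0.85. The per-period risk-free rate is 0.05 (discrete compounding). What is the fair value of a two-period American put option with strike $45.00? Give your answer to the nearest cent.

Risk-neutral probability p = (1 + 0.05 − 0.85)/(1.1 − 0.85) = 0.2000/0.2500 = 0.8000
Terminal stock prices: S_uu = 60.5, S_ud = 46.75, S_dd = 36.12
Terminal payoffs (K − S): max(-15.5, 0) = 0, max(-1.75, 0) = 0, max(8.875, 0) = 8.875
Node u (S = 55): continuation = 1/1.05·[0.8000·0.0000 + 0.2000·0.0000] = 0.0000; exercise value = 0.0000 ≤ continuation, so V_u = 0.0000
Node d (S = 42.5): continuation = 1/1.05·[0.8000·0.0000 + 0.2000·8.8750] = 1.6905; exercise value = 2.5000 > continuation, so V_d = 2.5000 (exercise)
Node 0 (S = 50): continuation = 1/1.05·[0.8000·0.0000 + 0.2000·2.5000] = 0.4762; exercise value = 0.0000 ≤ continuation, so V_0 = 0.4762

$0.48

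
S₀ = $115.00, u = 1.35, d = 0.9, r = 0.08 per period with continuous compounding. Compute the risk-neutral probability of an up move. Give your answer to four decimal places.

p = 0.4073

Risk-neutral probability p = (e^0.08 − 0.9)/(1.35 − 0.9) = 0.1833/0.4500 = 0.4073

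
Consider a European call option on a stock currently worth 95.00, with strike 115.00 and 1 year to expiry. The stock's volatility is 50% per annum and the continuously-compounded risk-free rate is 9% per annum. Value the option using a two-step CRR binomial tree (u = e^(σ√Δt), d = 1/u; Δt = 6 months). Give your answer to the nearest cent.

CRR parameters: u = e^(σ√Δt) = e^(0.5·√0.5) = 1.4241, d = 1/u = 0.7022
Per-period rate: rΔt = 0.09·0.5 = 0.045, so R = e^0.045 = 1.0460
Risk-neutral probability p = (e^0.045 − 0.7022)/(1.4241 − 0.7022) = 0.3438/0.7219 = 0.4763
Terminal stock prices: S_uu = 192.7, S_ud = 95, S_dd = 46.84
Terminal payoffs (S − K): max(77.67, 0) = 77.67, max(-20, 0) = 0, max(-68.16, 0) = 0
Node u (S = 135.3): V_u = e^(−0.045)·[0.4763·77.6709 + 0.5237·0.0000] = 35.3651
Node d (S = 66.71): V_d = e^(−0.045)·[0.4763·0.0000 + 0.5237·0.0000] = 0.0000
Node 0 (S = 95): V_0 = e^(−0.045)·[0.4763·35.3651 + 0.5237·0.0000] = 16.1025

16.10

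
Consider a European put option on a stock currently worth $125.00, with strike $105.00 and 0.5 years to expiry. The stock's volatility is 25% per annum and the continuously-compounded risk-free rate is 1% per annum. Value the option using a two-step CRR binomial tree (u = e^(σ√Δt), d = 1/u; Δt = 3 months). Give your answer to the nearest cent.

$2.07

CRR parameters: u = e^(σ√Δt) = e^(0.25·√0.25) = 1.1331, d = 1/u = 0.8825
Per-period rate: rΔt = 0.01·0.25 = 0.0025, so R = e^0.0025 = 1.0025
Risk-neutral probability p = (e^0.0025 − 0.8825)/(1.1331 − 0.8825) = 0.1200/0.2507 = 0.4788
Terminal stock prices: S_uu = 160.5, S_ud = 125, S_dd = 97.35
Terminal payoffs (K − S): max(-55.5, 0) = 0, max(-20, 0) = 0, max(7.65, 0) = 7.65
Node u (S = 141.6): V_u = e^(−0.0025)·[0.4788·0.0000 + 0.5212·0.0000] = 0.0000
Node d (S = 110.3): V_d = e^(−0.0025)·[0.4788·0.0000 + 0.5212·7.6499] = 3.9773
Node 0 (S = 125): V_0 = e^(−0.0025)·[0.4788·0.0000 + 0.5212·3.9773] = 2.0679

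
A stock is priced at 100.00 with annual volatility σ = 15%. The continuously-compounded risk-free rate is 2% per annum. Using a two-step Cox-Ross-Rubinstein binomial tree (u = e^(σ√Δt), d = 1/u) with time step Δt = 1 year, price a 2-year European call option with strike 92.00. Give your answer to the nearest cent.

CRR parameters: u = e^(σ√Δt) = e^(0.15·√1) = 1.1618, d = 1/u = 0.8607
Per-period rate: rΔt = 0.02·1 = 0.02, so R = e^0.02 = 1.0202
Risk-neutral probability p = (e^0.02 − 0.8607)/(1.1618 − 0.8607) = 0.1595/0.3011 = 0.5297
Terminal stock prices: S_uu = 135, S_ud = 100, S_dd = 74.08
Terminal payoffs (S − K): max(42.99, 0) = 42.99, max(8, 0) = 8, max(-17.92, 0) = 0
Node u (S = 116.2): V_u = e^(−0.02)·[0.5297·42.9859 + 0.4703·8.0000] = 26.0051
Node d (S = 86.07): V_d = e^(−0.02)·[0.5297·8.0000 + 0.4703·0.0000] = 4.1533
Node 0 (S = 100): V_0 = e^(−0.02)·[0.5297·26.0051 + 0.4703·4.1533] = 15.4159

15.42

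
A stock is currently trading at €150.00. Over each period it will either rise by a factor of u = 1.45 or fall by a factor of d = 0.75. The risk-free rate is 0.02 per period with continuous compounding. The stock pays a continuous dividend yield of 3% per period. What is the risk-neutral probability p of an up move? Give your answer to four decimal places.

Per-period risk-free factor R = e^0.02 = 1.0202; dividend-adjusted growth = e^(0.02−0.03) = 0.9900.
Risk-neutral probability p = (0.9900 − 0.75)/(1.45 − 0.75) = 0.2400/0.7000 = 0.3429

p = 0.3429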